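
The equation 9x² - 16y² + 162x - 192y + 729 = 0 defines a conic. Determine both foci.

Group: 9(x² + 18x) -16(y² + 12y) = -729
Complete the square in x and y: 9(x + 9)² -16(y + 6)² = -729 + 729 - 576 = -576
Dividing both sides by -576: (y + 6)²/36 - (x + 9)²/64 = 1
Hyperbola, center (-9, -6), transverse axis vertical; a² = 36, b² = 64.
c² = a² + b² = 36 + 64 = 100, so c = 10.
Foci lie on the vertical axis through the center: (h, k ± c).

(-9, -16) and (-9, 4)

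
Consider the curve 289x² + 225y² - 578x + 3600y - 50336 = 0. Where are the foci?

(1, -16) and (1, 0)

Group: 289(x² - 2x) + 225(y² + 16y) = 50336
Complete the square: 289(x - 1)² + 225(y + 8)² = 50336 + 289 + 14400 = 65025
Divide through by 65025 to get (x - 1)²/225 + (y + 8)²/289 = 1.
Ellipse, center (1, -8), major axis vertical; a² = 289, b² = 225.
c² = a² - b² = 289 - 225 = 64, so c = 8.
Foci lie on the vertical axis through the center: (h, k ± c).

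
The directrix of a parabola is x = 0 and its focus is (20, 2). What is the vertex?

(10, 2)

The vertex is the midpoint between the focus and the directrix along the axis of symmetry.
Axis is horizontal (directrix is vertical). Vertex x-coordinate = (20 + 0)/2 = 10; y-coordinate = 2.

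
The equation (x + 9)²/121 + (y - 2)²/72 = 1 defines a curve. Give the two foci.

Center (-9, 2). The larger denominator 121 sits under the x-term, so the major axis is horizontal; a² = 121, b² = 72.
c² = a² - b² = 121 - 72 = 49, so c = 7.
Foci lie on the horizontal axis through the center: (h ± c, k).

(-16, 2) and (-2, 2)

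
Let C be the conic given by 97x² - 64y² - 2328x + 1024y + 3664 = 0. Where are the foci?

(12 - √161, 8) and (12 + √161, 8)

97(x² - 24x) -64(y² - 16y) = -3664
Completing the square gives 97(x - 12)² -64(y - 8)² = -3664 + 13968 - 4096 = 6208.
Divide through by 6208 to get (x - 12)²/64 - (y - 8)²/97 = 1.
Hyperbola, center (12, 8), transverse axis horizontal; a² = 64, b² = 97.
c² = a² + b² = 64 + 97 = 161, so c = √161.
Foci lie on the horizontal axis through the center: (h ± c, k).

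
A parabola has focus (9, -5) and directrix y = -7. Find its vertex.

The vertex is the midpoint between the focus and the directrix along the axis of symmetry.
Axis is vertical (directrix is horizontal). Vertex y-coordinate = (-5 + (-7))/2 = -6; x-coordinate = 9.

(9, -6)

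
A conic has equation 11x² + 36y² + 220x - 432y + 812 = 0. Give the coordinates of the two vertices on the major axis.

Rearranging, 11(x² + 20x) + 36(y² - 12y) = -812.
Complete the square in x and y: 11(x + 10)² + 36(y - 6)² = -812 + 1100 + 1296 = 1584
Divide by 1584: (x + 10)²/144 + (y - 6)²/44 = 1
Ellipse, center (-10, 6), major axis horizontal; a² = 144, b² = 44.
a = 12. Vertices at (h ± a, k).

(-22, 6) and (2, 6)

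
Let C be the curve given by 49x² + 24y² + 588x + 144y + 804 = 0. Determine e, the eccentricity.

49(x² + 12x) + 24(y² + 6y) = -804
Complete the square in x and y: 49(x + 6)² + 24(y + 3)² = -804 + 1764 + 216 = 1176
Divide through by 1176 to get (x + 6)²/24 + (y + 3)²/49 = 1.
Ellipse, center (-6, -3), major axis vertical; a² = 49, b² = 24.
c² = a² - b² = 25, so c = 5.
e = c/a = 5/7.

e = 5/7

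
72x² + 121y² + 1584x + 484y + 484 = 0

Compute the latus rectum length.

Group the x- and y-terms: 72(x² + 22x) + 121(y² + 4y) = -484
Completing the square gives 72(x + 11)² + 121(y + 2)² = -484 + 8712 + 484 = 8712.
Dividing both sides by 8712: (x + 11)²/121 + (y + 2)²/72 = 1
Ellipse, center (-11, -2), major axis horizontal; a² = 121, b² = 72.
Latus rectum length = 2b²/a = 2·72/11 = 144/11.

144/11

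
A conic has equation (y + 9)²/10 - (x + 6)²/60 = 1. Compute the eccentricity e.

Center (-6, -9). The positive term is the y-term, so the transverse axis is vertical; a² = 10, b² = 60.
c² = a² + b² = 70, so c = √70.
e = c/a = √70/√10 = √7.

e = √7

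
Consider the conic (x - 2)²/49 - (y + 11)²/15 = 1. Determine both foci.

(-6, -11) and (10, -11)

Center (2, -11). The positive term is the x-term, so the transverse axis is horizontal; a² = 49, b² = 15.
c² = a² + b² = 49 + 15 = 64, so c = 8.
Foci lie on the horizontal axis through the center: (h ± c, k).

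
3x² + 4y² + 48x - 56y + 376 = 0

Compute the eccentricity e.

Collect terms: 3(x² + 16x) + 4(y² - 14y) = -376
Completing the square gives 3(x + 8)² + 4(y - 7)² = -376 + 192 + 196 = 12.
Divide through by 12 to get (x + 8)²/4 + (y - 7)²/3 = 1.
Ellipse, center (-8, 7), major axis horizontal; a² = 4, b² = 3.
c² = a² - b² = 1, so c = 1.
e = c/a = 1/2.

e = 1/2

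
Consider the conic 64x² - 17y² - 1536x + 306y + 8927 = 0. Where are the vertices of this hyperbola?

(12, 1) and (12, 17)

64(x² - 24x) -17(y² - 18y) = -8927
Completing the square gives 64(x - 12)² -17(y - 9)² = -8927 + 9216 - 1377 = -1088.
Dividing both sides by -1088: (y - 9)²/64 - (x - 12)²/17 = 1
Hyperbola, center (12, 9), transverse axis vertical; a² = 64, b² = 17.
a = 8. Vertices at (h, k ± a).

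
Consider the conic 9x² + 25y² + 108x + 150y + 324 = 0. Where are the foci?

(-10, -3) and (-2, -3)

9(x² + 12x) + 25(y² + 6y) = -324
9(x + 6)² + 25(y + 3)² = -324 + 324 + 225 = 225
Dividing both sides by 225: (x + 6)²/25 + (y + 3)²/9 = 1
Ellipse, center (-6, -3), major axis horizontal; a² = 25, b² = 9.
c² = a² - b² = 25 - 9 = 16, so c = 4.
Foci lie on the horizontal axis through the center: (h ± c, k).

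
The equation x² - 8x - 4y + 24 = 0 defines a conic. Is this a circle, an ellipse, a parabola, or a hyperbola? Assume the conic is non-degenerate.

No xy term. Coefficients of x² and y² are A = 1, C = 0.
Exactly one squared variable ⇒ parabola.

parabola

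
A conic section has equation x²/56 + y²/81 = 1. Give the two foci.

(0, -5) and (0, 5)

Center (0, 0). The larger denominator 81 sits under the y-term, so the major axis is vertical; a² = 81, b² = 56.
c² = a² - b² = 81 - 56 = 25, so c = 5.
Foci lie on the vertical axis through the center: (h, k ± c).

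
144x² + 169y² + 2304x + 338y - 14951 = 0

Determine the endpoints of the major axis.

Group the x- and y-terms: 144(x² + 16x) + 169(y² + 2y) = 14951
Completing the square gives 144(x + 8)² + 169(y + 1)² = 14951 + 9216 + 169 = 24336.
Divide through by 24336 to get (x + 8)²/169 + (y + 1)²/144 = 1.
Ellipse, center (-8, -1), major axis horizontal; a² = 169, b² = 144.
a = 13. Vertices at (h ± a, k).

(-21, -1) and (5, -1)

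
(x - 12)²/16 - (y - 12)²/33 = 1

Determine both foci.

(5, 12) and (19, 12)

Center (12, 12). The positive term is the x-term, so the transverse axis is horizontal; a² = 16, b² = 33.
c² = a² + b² = 16 + 33 = 49, so c = 7.
Foci lie on the horizontal axis through the center: (h ± c, k).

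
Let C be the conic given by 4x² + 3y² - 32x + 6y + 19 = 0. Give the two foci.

Group: 4(x² - 8x) + 3(y² + 2y) = -19
Completing the square gives 4(x - 4)² + 3(y + 1)² = -19 + 64 + 3 = 48.
Divide by 48: (x - 4)²/12 + (y + 1)²/16 = 1
Ellipse, center (4, -1), major axis vertical; a² = 16, b² = 12.
c² = a² - b² = 16 - 12 = 4, so c = 2.
Foci lie on the vertical axis through the center: (h, k ± c).

(4, -3) and (4, 1)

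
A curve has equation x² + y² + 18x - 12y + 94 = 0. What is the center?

(-9, 6)

(x² + 18x) + (y² - 12y) = -94
Completing the square gives (x + 9)² + (y - 6)² = -94 + 81 + 36 = 23.
So (x + 9)² + (y - 6)² = 23.
Circle centered at (-9, 6) with r² = 23.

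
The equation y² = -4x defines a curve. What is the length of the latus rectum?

Vertex (0, 0); 4p = -4 so p = -1. Opens left.
Latus rectum length = |4p| = 4.

4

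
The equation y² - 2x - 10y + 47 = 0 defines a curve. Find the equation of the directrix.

x = 21/2

Only y is squared. Complete the square in y: (y - 5)² = 2(x - 11).
Vertex (11, 5); 4p = 2 so p = 1/2. Opens right.
Directrix is the vertical line x = h − p = 11 − (1/2) = 21/2.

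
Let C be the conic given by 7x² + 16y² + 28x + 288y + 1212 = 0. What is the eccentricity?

Group: 7(x² + 4x) + 16(y² + 18y) = -1212
Completing the square gives 7(x + 2)² + 16(y + 9)² = -1212 + 28 + 1296 = 112.
Dividing both sides by 112: (x + 2)²/16 + (y + 9)²/7 = 1
Ellipse, center (-2, -9), major axis horizontal; a² = 16, b² = 7.
c² = a² - b² = 9, so c = 3.
e = c/a = 3/4.

e = 3/4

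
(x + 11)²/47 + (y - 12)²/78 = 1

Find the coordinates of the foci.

(-11, 12 - √31) and (-11, 12 + √31)

Center (-11, 12). The larger denominator 78 sits under the y-term, so the major axis is vertical; a² = 78, b² = 47.
c² = a² - b² = 78 - 47 = 31, so c = √31.
Foci lie on the vertical axis through the center: (h, k ± c).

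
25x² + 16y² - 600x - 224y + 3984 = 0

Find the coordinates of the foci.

Group the x- and y-terms: 25(x² - 24x) + 16(y² - 14y) = -3984
Complete the square in x and y: 25(x - 12)² + 16(y - 7)² = -3984 + 3600 + 784 = 400
Dividing both sides by 400: (x - 12)²/16 + (y - 7)²/25 = 1
Ellipse, center (12, 7), major axis vertical; a² = 25, b² = 16.
c² = a² - b² = 25 - 16 = 9, so c = 3.
Foci lie on the vertical axis through the center: (h, k ± c).

(12, 4) and (12, 10)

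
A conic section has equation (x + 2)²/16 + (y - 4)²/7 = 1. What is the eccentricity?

e = 3/4

Center (-2, 4). The larger denominator 16 sits under the x-term, so the major axis is horizontal; a² = 16, b² = 7.
c² = a² - b² = 9, so c = 3.
e = c/a = 3/4.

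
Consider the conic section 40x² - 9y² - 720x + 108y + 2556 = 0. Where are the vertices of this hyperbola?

(6, 6) and (12, 6)

40(x² - 18x) -9(y² - 12y) = -2556
Completing the square gives 40(x - 9)² -9(y - 6)² = -2556 + 3240 - 324 = 360.
Divide through by 360 to get (x - 9)²/9 - (y - 6)²/40 = 1.
Hyperbola, center (9, 6), transverse axis horizontal; a² = 9, b² = 40.
a = 3. Vertices at (h ± a, k).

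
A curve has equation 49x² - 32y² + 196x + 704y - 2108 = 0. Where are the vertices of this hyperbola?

(-2, 4) and (-2, 18)

Rearranging, 49(x² + 4x) -32(y² - 22y) = 2108.
49(x + 2)² -32(y - 11)² = 2108 + 196 - 3872 = -1568
Divide by -1568: (y - 11)²/49 - (x + 2)²/32 = 1
Hyperbola, center (-2, 11), transverse axis vertical; a² = 49, b² = 32.
a = 7. Vertices at (h, k ± a).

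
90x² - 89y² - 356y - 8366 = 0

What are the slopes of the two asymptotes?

3√890/89 and -3√890/89

Group: 90x² -89(y² + 4y) = 8366
Complete the square: 90x² -89(y + 2)² = 8366 + 0 - 356 = 8010
Dividing both sides by 8010: x²/89 - (y + 2)²/90 = 1
Hyperbola, center (0, -2), transverse axis horizontal; a² = 89, b² = 90.
For a horizontal hyperbola the asymptotes have slope ±b/a.
Here that is ±3√10/√89 = ±3√890/89.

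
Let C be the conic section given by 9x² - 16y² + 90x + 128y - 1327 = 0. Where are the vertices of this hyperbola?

Rearranging, 9(x² + 10x) -16(y² - 8y) = 1327.
Complete the square: 9(x + 5)² -16(y - 4)² = 1327 + 225 - 256 = 1296
Dividing both sides by 1296: (x + 5)²/144 - (y - 4)²/81 = 1
Hyperbola, center (-5, 4), transverse axis horizontal; a² = 144, b² = 81.
a = 12. Vertices at (h ± a, k).

(-17, 4) and (7, 4)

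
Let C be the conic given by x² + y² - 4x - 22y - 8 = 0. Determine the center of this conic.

Collect terms: (x² - 4x) + (y² - 22y) = 8
(x - 2)² + (y - 11)² = 8 + 4 + 121 = 133
So (x - 2)² + (y - 11)² = 133.
Circle centered at (2, 11) with r² = 133.

(2, 11)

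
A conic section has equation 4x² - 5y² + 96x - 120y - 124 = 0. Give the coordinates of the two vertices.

(-12, -14) and (-12, -10)

Collect terms: 4(x² + 24x) -5(y² + 24y) = 124
4(x + 12)² -5(y + 12)² = 124 + 576 - 720 = -20
Divide through by -20 to get (y + 12)²/4 - (x + 12)²/5 = 1.
Hyperbola, center (-12, -12), transverse axis vertical; a² = 4, b² = 5.
a = 2. Vertices at (h, k ± a).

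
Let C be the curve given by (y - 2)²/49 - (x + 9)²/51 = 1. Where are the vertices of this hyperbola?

(-9, -5) and (-9, 9)

Center (-9, 2). The positive term is the y-term, so the transverse axis is vertical; a² = 49, b² = 51.
a = 7. Vertices at (h, k ± a).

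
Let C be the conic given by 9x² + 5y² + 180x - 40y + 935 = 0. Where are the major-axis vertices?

(-10, 1) and (-10, 7)

9(x² + 20x) + 5(y² - 8y) = -935
Complete the square in x and y: 9(x + 10)² + 5(y - 4)² = -935 + 900 + 80 = 45
Divide by 45: (x + 10)²/5 + (y - 4)²/9 = 1
Ellipse, center (-10, 4), major axis vertical; a² = 9, b² = 5.
a = 3. Vertices at (h, k ± a).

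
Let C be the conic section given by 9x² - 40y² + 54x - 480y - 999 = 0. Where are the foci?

(-3, -13) and (-3, 1)

Group the x- and y-terms: 9(x² + 6x) -40(y² + 12y) = 999
Completing the square gives 9(x + 3)² -40(y + 6)² = 999 + 81 - 1440 = -360.
Dividing both sides by -360: (y + 6)²/9 - (x + 3)²/40 = 1
Hyperbola, center (-3, -6), transverse axis vertical; a² = 9, b² = 40.
c² = a² + b² = 9 + 40 = 49, so c = 7.
Foci lie on the vertical axis through the center: (h, k ± c).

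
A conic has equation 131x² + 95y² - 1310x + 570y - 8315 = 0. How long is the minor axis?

2√95

131(x² - 10x) + 95(y² + 6y) = 8315
131(x - 5)² + 95(y + 3)² = 8315 + 3275 + 855 = 12445
Dividing both sides by 12445: (x - 5)²/95 + (y + 3)²/131 = 1
Ellipse, center (5, -3), major axis vertical; a² = 131, b² = 95.
b² = 95 so b = √95; the minor axis has length 2b = 2√95.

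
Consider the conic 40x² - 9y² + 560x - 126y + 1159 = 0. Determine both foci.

Rearranging, 40(x² + 14x) -9(y² + 14y) = -1159.
Completing the square gives 40(x + 7)² -9(y + 7)² = -1159 + 1960 - 441 = 360.
Divide by 360: (x + 7)²/9 - (y + 7)²/40 = 1
Hyperbola, center (-7, -7), transverse axis horizontal; a² = 9, b² = 40.
c² = a² + b² = 9 + 40 = 49, so c = 7.
Foci lie on the horizontal axis through the center: (h ± c, k).

(-14, -7) and (0, -7)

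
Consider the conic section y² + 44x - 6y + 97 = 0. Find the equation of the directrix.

x = 9

Only y is squared. Complete the square in y: (y - 3)² = -44(x + 2).
Vertex (-2, 3); 4p = -44 so p = -11. Opens left.
Directrix is the vertical line x = h − p = -2 − (-11) = 9.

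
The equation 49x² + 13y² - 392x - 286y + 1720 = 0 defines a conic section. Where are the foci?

49(x² - 8x) + 13(y² - 22y) = -1720
Completing the square gives 49(x - 4)² + 13(y - 11)² = -1720 + 784 + 1573 = 637.
Divide by 637: (x - 4)²/13 + (y - 11)²/49 = 1
Ellipse, center (4, 11), major axis vertical; a² = 49, b² = 13.
c² = a² - b² = 49 - 13 = 36, so c = 6.
Foci lie on the vertical axis through the center: (h, k ± c).

(4, 5) and (4, 17)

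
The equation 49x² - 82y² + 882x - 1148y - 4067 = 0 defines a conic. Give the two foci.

Rearranging, 49(x² + 18x) -82(y² + 14y) = 4067.
Complete the square in x and y: 49(x + 9)² -82(y + 7)² = 4067 + 3969 - 4018 = 4018
Divide through by 4018 to get (x + 9)²/82 - (y + 7)²/49 = 1.
Hyperbola, center (-9, -7), transverse axis horizontal; a² = 82, b² = 49.
c² = a² + b² = 82 + 49 = 131, so c = √131.
Foci lie on the horizontal axis through the center: (h ± c, k).

(-9 - √131, -7) and (-9 + √131, -7)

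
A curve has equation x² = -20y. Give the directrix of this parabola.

Vertex (0, 0); 4p = -20 so p = -5. Opens down.
Directrix is the horizontal line y = k − p = 0 − (-5) = 5.

y = 5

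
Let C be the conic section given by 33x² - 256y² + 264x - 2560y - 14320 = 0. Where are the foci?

(-21, -5) and (13, -5)

Group: 33(x² + 8x) -256(y² + 10y) = 14320
Completing the square gives 33(x + 4)² -256(y + 5)² = 14320 + 528 - 6400 = 8448.
Divide by 8448: (x + 4)²/256 - (y + 5)²/33 = 1
Hyperbola, center (-4, -5), transverse axis horizontal; a² = 256, b² = 33.
c² = a² + b² = 256 + 33 = 289, so c = 17.
Foci lie on the horizontal axis through the center: (h ± c, k).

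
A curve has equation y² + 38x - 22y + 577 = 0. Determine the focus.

Only y is squared. Complete the square in y: (y - 11)² = -38(x + 12).
Vertex (-12, 11); 4p = -38 so p = -19/2. Opens left.
Focus is p units from the vertex along the axis: (h + p, k).

(-43/2, 11)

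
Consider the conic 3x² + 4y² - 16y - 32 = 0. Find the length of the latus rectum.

6

Group: 3x² + 4(y² - 4y) = 32
3x² + 4(y - 2)² = 32 + 0 + 16 = 48
Divide through by 48 to get x²/16 + (y - 2)²/12 = 1.
Ellipse, center (0, 2), major axis horizontal; a² = 16, b² = 12.
Latus rectum length = 2b²/a = 2·12/4 = 6.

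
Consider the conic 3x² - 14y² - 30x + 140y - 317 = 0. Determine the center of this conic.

(5, 5)

Group: 3(x² - 10x) -14(y² - 10y) = 317
Complete the square: 3(x - 5)² -14(y - 5)² = 317 + 75 - 350 = 42
Divide through by 42 to get (x - 5)²/14 - (y - 5)²/3 = 1.
Hyperbola with center (5, 5).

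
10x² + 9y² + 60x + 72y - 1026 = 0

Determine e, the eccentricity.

Collect terms: 10(x² + 6x) + 9(y² + 8y) = 1026
Complete the square in x and y: 10(x + 3)² + 9(y + 4)² = 1026 + 90 + 144 = 1260
Dividing both sides by 1260: (x + 3)²/126 + (y + 4)²/140 = 1
Ellipse, center (-3, -4), major axis vertical; a² = 140, b² = 126.
c² = a² - b² = 14, so c = √14.
e = c/a = √14/2√35 = √10/10.

e = √10/10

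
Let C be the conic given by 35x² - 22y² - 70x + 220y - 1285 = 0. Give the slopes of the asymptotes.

Group the x- and y-terms: 35(x² - 2x) -22(y² - 10y) = 1285
Complete the square: 35(x - 1)² -22(y - 5)² = 1285 + 35 - 550 = 770
Divide through by 770 to get (x - 1)²/22 - (y - 5)²/35 = 1.
Hyperbola, center (1, 5), transverse axis horizontal; a² = 22, b² = 35.
For a horizontal hyperbola the asymptotes have slope ±b/a.
Here that is ±√35/√22 = ±√770/22.

√770/22 and -√770/22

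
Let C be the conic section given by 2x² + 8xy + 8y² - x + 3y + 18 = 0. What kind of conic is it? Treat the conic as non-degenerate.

A = 2, B = 8, C = 8.
Discriminant B² − 4AC = 8² − 4·2·8 = 0.
B² − 4AC = 0 ⇒ parabola.

parabola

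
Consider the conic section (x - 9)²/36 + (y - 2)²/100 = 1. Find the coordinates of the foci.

(9, -6) and (9, 10)

Center (9, 2). The larger denominator 100 sits under the y-term, so the major axis is vertical; a² = 100, b² = 36.
c² = a² - b² = 100 - 36 = 64, so c = 8.
Foci lie on the vertical axis through the center: (h, k ± c).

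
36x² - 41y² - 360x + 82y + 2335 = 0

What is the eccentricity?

Collect terms: 36(x² - 10x) -41(y² - 2y) = -2335
36(x - 5)² -41(y - 1)² = -2335 + 900 - 41 = -1476
Divide through by -1476 to get (y - 1)²/36 - (x - 5)²/41 = 1.
Hyperbola, center (5, 1), transverse axis vertical; a² = 36, b² = 41.
c² = a² + b² = 77, so c = √77.
e = c/a = √77/6.

e = √77/6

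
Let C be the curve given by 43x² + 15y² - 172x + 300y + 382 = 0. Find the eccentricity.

e = 2√301/43

Group the x- and y-terms: 43(x² - 4x) + 15(y² + 20y) = -382
43(x - 2)² + 15(y + 10)² = -382 + 172 + 1500 = 1290
Dividing both sides by 1290: (x - 2)²/30 + (y + 10)²/86 = 1
Ellipse, center (2, -10), major axis vertical; a² = 86, b² = 30.
c² = a² - b² = 56, so c = 2√14.
e = c/a = 2√14/√86 = 2√301/43.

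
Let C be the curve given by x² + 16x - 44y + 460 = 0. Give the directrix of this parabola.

y = -2

Only x is squared. Complete the square in x: (x + 8)² = 44(y - 9).
Vertex (-8, 9); 4p = 44 so p = 11. Opens up.
Directrix is the horizontal line y = k − p = 9 − (11) = -2.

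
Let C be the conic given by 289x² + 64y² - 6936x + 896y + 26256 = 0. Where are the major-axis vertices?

Collect terms: 289(x² - 24x) + 64(y² + 14y) = -26256
289(x - 12)² + 64(y + 7)² = -26256 + 41616 + 3136 = 18496
Divide through by 18496 to get (x - 12)²/64 + (y + 7)²/289 = 1.
Ellipse, center (12, -7), major axis vertical; a² = 289, b² = 64.
a = 17. Vertices at (h, k ± a).

(12, -24) and (12, 10)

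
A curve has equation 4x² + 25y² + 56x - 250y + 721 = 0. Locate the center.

(-7, 5)

Group: 4(x² + 14x) + 25(y² - 10y) = -721
4(x + 7)² + 25(y - 5)² = -721 + 196 + 625 = 100
Dividing both sides by 100: (x + 7)²/25 + (y - 5)²/4 = 1
Ellipse with center (-7, 5).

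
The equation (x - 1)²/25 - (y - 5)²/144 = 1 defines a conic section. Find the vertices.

Center (1, 5). The positive term is the x-term, so the transverse axis is horizontal; a² = 25, b² = 144.
a = 5. Vertices at (h ± a, k).

(-4, 5) and (6, 5)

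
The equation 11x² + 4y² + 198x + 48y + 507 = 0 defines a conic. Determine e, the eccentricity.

e = √77/11

Rearranging, 11(x² + 18x) + 4(y² + 12y) = -507.
11(x + 9)² + 4(y + 6)² = -507 + 891 + 144 = 528
Divide through by 528 to get (x + 9)²/48 + (y + 6)²/132 = 1.
Ellipse, center (-9, -6), major axis vertical; a² = 132, b² = 48.
c² = a² - b² = 84, so c = 2√21.
e = c/a = 2√21/2√33 = √77/11.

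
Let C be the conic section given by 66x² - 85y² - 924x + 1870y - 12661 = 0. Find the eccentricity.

Collect terms: 66(x² - 14x) -85(y² - 22y) = 12661
Complete the square in x and y: 66(x - 7)² -85(y - 11)² = 12661 + 3234 - 10285 = 5610
Divide by 5610: (x - 7)²/85 - (y - 11)²/66 = 1
Hyperbola, center (7, 11), transverse axis horizontal; a² = 85, b² = 66.
c² = a² + b² = 151, so c = √151.
e = c/a = √151/√85 = √12835/85.

e = √12835/85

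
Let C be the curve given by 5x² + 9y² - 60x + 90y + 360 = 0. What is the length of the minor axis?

Rearranging, 5(x² - 12x) + 9(y² + 10y) = -360.
Complete the square: 5(x - 6)² + 9(y + 5)² = -360 + 180 + 225 = 45
Dividing both sides by 45: (x - 6)²/9 + (y + 5)²/5 = 1
Ellipse, center (6, -5), major axis horizontal; a² = 9, b² = 5.
b² = 5 so b = √5; the minor axis has length 2b = 2√5.

2√5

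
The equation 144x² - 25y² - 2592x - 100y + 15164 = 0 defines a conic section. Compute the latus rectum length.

Rearranging, 144(x² - 18x) -25(y² + 4y) = -15164.
144(x - 9)² -25(y + 2)² = -15164 + 11664 - 100 = -3600
Divide by -3600: (y + 2)²/144 - (x - 9)²/25 = 1
Hyperbola, center (9, -2), transverse axis vertical; a² = 144, b² = 25.
Latus rectum length = 2b²/a = 2·25/12 = 25/6.

25/6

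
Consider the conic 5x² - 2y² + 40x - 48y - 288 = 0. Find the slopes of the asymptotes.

Collect terms: 5(x² + 8x) -2(y² + 24y) = 288
Complete the square: 5(x + 4)² -2(y + 12)² = 288 + 80 - 288 = 80
Dividing both sides by 80: (x + 4)²/16 - (y + 12)²/40 = 1
Hyperbola, center (-4, -12), transverse axis horizontal; a² = 16, b² = 40.
For a horizontal hyperbola the asymptotes have slope ±b/a.
Here that is ±2√10/4 = ±√10/2.

√10/2 and -√10/2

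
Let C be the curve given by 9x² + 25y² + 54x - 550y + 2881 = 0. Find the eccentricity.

Rearranging, 9(x² + 6x) + 25(y² - 22y) = -2881.
Completing the square gives 9(x + 3)² + 25(y - 11)² = -2881 + 81 + 3025 = 225.
Divide through by 225 to get (x + 3)²/25 + (y - 11)²/9 = 1.
Ellipse, center (-3, 11), major axis horizontal; a² = 25, b² = 9.
c² = a² - b² = 16, so c = 4.
e = c/a = 4/5.

e = 4/5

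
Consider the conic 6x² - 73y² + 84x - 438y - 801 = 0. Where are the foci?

(-7 - √79, -3) and (-7 + √79, -3)

6(x² + 14x) -73(y² + 6y) = 801
Complete the square: 6(x + 7)² -73(y + 3)² = 801 + 294 - 657 = 438
Dividing both sides by 438: (x + 7)²/73 - (y + 3)²/6 = 1
Hyperbola, center (-7, -3), transverse axis horizontal; a² = 73, b² = 6.
c² = a² + b² = 73 + 6 = 79, so c = √79.
Foci lie on the horizontal axis through the center: (h ± c, k).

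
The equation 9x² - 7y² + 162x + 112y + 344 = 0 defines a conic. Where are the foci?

Rearranging, 9(x² + 18x) -7(y² - 16y) = -344.
Complete the square: 9(x + 9)² -7(y - 8)² = -344 + 729 - 448 = -63
Divide through by -63 to get (y - 8)²/9 - (x + 9)²/7 = 1.
Hyperbola, center (-9, 8), transverse axis vertical; a² = 9, b² = 7.
c² = a² + b² = 9 + 7 = 16, so c = 4.
Foci lie on the vertical axis through the center: (h, k ± c).

(-9, 4) and (-9, 12)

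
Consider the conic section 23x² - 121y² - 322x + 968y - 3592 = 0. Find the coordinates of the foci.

Collect terms: 23(x² - 14x) -121(y² - 8y) = 3592
Complete the square: 23(x - 7)² -121(y - 4)² = 3592 + 1127 - 1936 = 2783
Divide by 2783: (x - 7)²/121 - (y - 4)²/23 = 1
Hyperbola, center (7, 4), transverse axis horizontal; a² = 121, b² = 23.
c² = a² + b² = 121 + 23 = 144, so c = 12.
Foci lie on the horizontal axis through the center: (h ± c, k).

(-5, 4) and (19, 4)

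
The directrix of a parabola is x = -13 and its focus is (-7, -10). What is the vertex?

(-10, -10)

The vertex is the midpoint between the focus and the directrix along the axis of symmetry.
Axis is horizontal (directrix is vertical). Vertex x-coordinate = (-7 + (-13))/2 = -10; y-coordinate = -10.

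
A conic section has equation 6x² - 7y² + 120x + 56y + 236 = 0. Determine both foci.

(-10 - √78, 4) and (-10 + √78, 4)

Group the x- and y-terms: 6(x² + 20x) -7(y² - 8y) = -236
Complete the square in x and y: 6(x + 10)² -7(y - 4)² = -236 + 600 - 112 = 252
Divide through by 252 to get (x + 10)²/42 - (y - 4)²/36 = 1.
Hyperbola, center (-10, 4), transverse axis horizontal; a² = 42, b² = 36.
c² = a² + b² = 42 + 36 = 78, so c = √78.
Foci lie on the horizontal axis through the center: (h ± c, k).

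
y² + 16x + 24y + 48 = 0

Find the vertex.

(6, -12)

Only y is squared. Complete the square in y: (y + 12)² = -16(x - 6).
Vertex (6, -12); 4p = -16 so p = -4. Opens left.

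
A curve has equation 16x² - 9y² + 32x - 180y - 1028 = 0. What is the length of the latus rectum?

32/3

Group the x- and y-terms: 16(x² + 2x) -9(y² + 20y) = 1028
16(x + 1)² -9(y + 10)² = 1028 + 16 - 900 = 144
Divide by 144: (x + 1)²/9 - (y + 10)²/16 = 1
Hyperbola, center (-1, -10), transverse axis horizontal; a² = 9, b² = 16.
Latus rectum length = 2b²/a = 2·16/3 = 32/3.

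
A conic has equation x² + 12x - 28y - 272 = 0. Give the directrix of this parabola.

y = -18

Only x is squared. Complete the square in x: (x + 6)² = 28(y + 11).
Vertex (-6, -11); 4p = 28 so p = 7. Opens up.
Directrix is the horizontal line y = k − p = -11 − (7) = -18.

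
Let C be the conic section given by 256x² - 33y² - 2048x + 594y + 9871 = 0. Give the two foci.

(4, -8) and (4, 26)

Group: 256(x² - 8x) -33(y² - 18y) = -9871
Completing the square gives 256(x - 4)² -33(y - 9)² = -9871 + 4096 - 2673 = -8448.
Divide through by -8448 to get (y - 9)²/256 - (x - 4)²/33 = 1.
Hyperbola, center (4, 9), transverse axis vertical; a² = 256, b² = 33.
c² = a² + b² = 256 + 33 = 289, so c = 17.
Foci lie on the vertical axis through the center: (h, k ± c).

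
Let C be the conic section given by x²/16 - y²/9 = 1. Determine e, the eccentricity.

Center (0, 0). The positive term is the x-term, so the transverse axis is horizontal; a² = 16, b² = 9.
c² = a² + b² = 25, so c = 5.
e = c/a = 5/4.

e = 5/4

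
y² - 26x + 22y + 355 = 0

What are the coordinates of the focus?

Only y is squared. Complete the square in y: (y + 11)² = 26(x - 9).
Vertex (9, -11); 4p = 26 so p = 13/2. Opens right.
Focus is p units from the vertex along the axis: (h + p, k).

(31/2, -11)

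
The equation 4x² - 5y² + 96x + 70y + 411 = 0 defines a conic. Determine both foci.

(-12, 1) and (-12, 13)

Collect terms: 4(x² + 24x) -5(y² - 14y) = -411
Completing the square gives 4(x + 12)² -5(y - 7)² = -411 + 576 - 245 = -80.
Divide by -80: (y - 7)²/16 - (x + 12)²/20 = 1
Hyperbola, center (-12, 7), transverse axis vertical; a² = 16, b² = 20.
c² = a² + b² = 16 + 20 = 36, so c = 6.
Foci lie on the vertical axis through the center: (h, k ± c).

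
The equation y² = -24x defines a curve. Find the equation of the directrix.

x = 6

Vertex (0, 0); 4p = -24 so p = -6. Opens left.
Directrix is the vertical line x = h − p = 0 − (-6) = 6.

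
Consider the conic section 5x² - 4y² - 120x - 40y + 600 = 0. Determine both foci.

Rearranging, 5(x² - 24x) -4(y² + 10y) = -600.
Complete the square: 5(x - 12)² -4(y + 5)² = -600 + 720 - 100 = 20
Divide through by 20 to get (x - 12)²/4 - (y + 5)²/5 = 1.
Hyperbola, center (12, -5), transverse axis horizontal; a² = 4, b² = 5.
c² = a² + b² = 4 + 5 = 9, so c = 3.
Foci lie on the horizontal axis through the center: (h ± c, k).

(9, -5) and (15, -5)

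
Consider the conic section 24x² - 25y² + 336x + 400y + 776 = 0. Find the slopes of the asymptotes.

Rearranging, 24(x² + 14x) -25(y² - 16y) = -776.
Complete the square in x and y: 24(x + 7)² -25(y - 8)² = -776 + 1176 - 1600 = -1200
Divide through by -1200 to get (y - 8)²/48 - (x + 7)²/50 = 1.
Hyperbola, center (-7, 8), transverse axis vertical; a² = 48, b² = 50.
For a vertical hyperbola the asymptotes have slope ±a/b.
Here that is ±4√3/5√2 = ±2√6/5.

2√6/5 and -2√6/5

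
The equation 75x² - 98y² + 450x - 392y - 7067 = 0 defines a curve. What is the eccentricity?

Group: 75(x² + 6x) -98(y² + 4y) = 7067
Completing the square gives 75(x + 3)² -98(y + 2)² = 7067 + 675 - 392 = 7350.
Dividing both sides by 7350: (x + 3)²/98 - (y + 2)²/75 = 1
Hyperbola, center (-3, -2), transverse axis horizontal; a² = 98, b² = 75.
c² = a² + b² = 173, so c = √173.
e = c/a = √173/7√2 = √346/14.

e = √346/14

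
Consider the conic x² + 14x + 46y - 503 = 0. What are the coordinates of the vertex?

Only x is squared. Complete the square in x: (x + 7)² = -46(y - 12).
Vertex (-7, 12); 4p = -46 so p = -23/2. Opens down.

(-7, 12)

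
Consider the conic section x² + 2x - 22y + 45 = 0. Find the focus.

(-1, 15/2)

Only x is squared. Complete the square in x: (x + 1)² = 22(y - 2).
Vertex (-1, 2); 4p = 22 so p = 11/2. Opens up.
Focus is p units from the vertex along the axis: (h, k + p).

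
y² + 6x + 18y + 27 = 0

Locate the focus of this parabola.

Only y is squared. Complete the square in y: (y + 9)² = -6(x - 9).
Vertex (9, -9); 4p = -6 so p = -3/2. Opens left.
Focus is p units from the vertex along the axis: (h + p, k).

(15/2, -9)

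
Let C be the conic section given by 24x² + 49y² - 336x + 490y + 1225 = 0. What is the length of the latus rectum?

Group the x- and y-terms: 24(x² - 14x) + 49(y² + 10y) = -1225
Completing the square gives 24(x - 7)² + 49(y + 5)² = -1225 + 1176 + 1225 = 1176.
Dividing both sides by 1176: (x - 7)²/49 + (y + 5)²/24 = 1
Ellipse, center (7, -5), major axis horizontal; a² = 49, b² = 24.
Latus rectum length = 2b²/a = 2·24/7 = 48/7.

48/7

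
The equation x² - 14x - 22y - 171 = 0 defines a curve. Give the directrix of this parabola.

Only x is squared. Complete the square in x: (x - 7)² = 22(y + 10).
Vertex (7, -10); 4p = 22 so p = 11/2. Opens up.
Directrix is the horizontal line y = k − p = -10 − (11/2) = -31/2.

y = -31/2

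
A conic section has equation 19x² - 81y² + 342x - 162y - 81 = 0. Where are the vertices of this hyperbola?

19(x² + 18x) -81(y² + 2y) = 81
Completing the square gives 19(x + 9)² -81(y + 1)² = 81 + 1539 - 81 = 1539.
Divide by 1539: (x + 9)²/81 - (y + 1)²/19 = 1
Hyperbola, center (-9, -1), transverse axis horizontal; a² = 81, b² = 19.
a = 9. Vertices at (h ± a, k).

(-18, -1) and (0, -1)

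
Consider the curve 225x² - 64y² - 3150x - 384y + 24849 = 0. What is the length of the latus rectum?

128/15

Group the x- and y-terms: 225(x² - 14x) -64(y² + 6y) = -24849
Complete the square in x and y: 225(x - 7)² -64(y + 3)² = -24849 + 11025 - 576 = -14400
Dividing both sides by -14400: (y + 3)²/225 - (x - 7)²/64 = 1
Hyperbola, center (7, -3), transverse axis vertical; a² = 225, b² = 64.
Latus rectum length = 2b²/a = 2·64/15 = 128/15.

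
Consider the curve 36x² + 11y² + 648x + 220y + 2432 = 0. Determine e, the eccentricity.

Group: 36(x² + 18x) + 11(y² + 20y) = -2432
Complete the square in x and y: 36(x + 9)² + 11(y + 10)² = -2432 + 2916 + 1100 = 1584
Dividing both sides by 1584: (x + 9)²/44 + (y + 10)²/144 = 1
Ellipse, center (-9, -10), major axis vertical; a² = 144, b² = 44.
c² = a² - b² = 100, so c = 10.
e = c/a = 10/12 = 5/6.

e = 5/6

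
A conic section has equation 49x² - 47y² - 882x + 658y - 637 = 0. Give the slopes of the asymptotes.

7√47/47 and -7√47/47

Collect terms: 49(x² - 18x) -47(y² - 14y) = 637
49(x - 9)² -47(y - 7)² = 637 + 3969 - 2303 = 2303
Divide through by 2303 to get (x - 9)²/47 - (y - 7)²/49 = 1.
Hyperbola, center (9, 7), transverse axis horizontal; a² = 47, b² = 49.
For a horizontal hyperbola the asymptotes have slope ±b/a.
Here that is ±7/√47 = ±7√47/47.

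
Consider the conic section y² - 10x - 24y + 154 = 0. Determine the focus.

(7/2, 12)

Only y is squared. Complete the square in y: (y - 12)² = 10(x - 1).
Vertex (1, 12); 4p = 10 so p = 5/2. Opens right.
Focus is p units from the vertex along the axis: (h + p, k).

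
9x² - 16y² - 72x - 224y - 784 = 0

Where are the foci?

9(x² - 8x) -16(y² + 14y) = 784
9(x - 4)² -16(y + 7)² = 784 + 144 - 784 = 144
Divide by 144: (x - 4)²/16 - (y + 7)²/9 = 1
Hyperbola, center (4, -7), transverse axis horizontal; a² = 16, b² = 9.
c² = a² + b² = 16 + 9 = 25, so c = 5.
Foci lie on the horizontal axis through the center: (h ± c, k).

(-1, -7) and (9, -7)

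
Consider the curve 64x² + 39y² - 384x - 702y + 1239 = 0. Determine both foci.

Collect terms: 64(x² - 6x) + 39(y² - 18y) = -1239
Complete the square in x and y: 64(x - 3)² + 39(y - 9)² = -1239 + 576 + 3159 = 2496
Divide through by 2496 to get (x - 3)²/39 + (y - 9)²/64 = 1.
Ellipse, center (3, 9), major axis vertical; a² = 64, b² = 39.
c² = a² - b² = 64 - 39 = 25, so c = 5.
Foci lie on the vertical axis through the center: (h, k ± c).

(3, 4) and (3, 14)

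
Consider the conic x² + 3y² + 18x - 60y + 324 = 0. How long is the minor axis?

2√19

Collect terms: (x² + 18x) + 3(y² - 20y) = -324
(x + 9)² + 3(y - 10)² = -324 + 81 + 300 = 57
Dividing both sides by 57: (x + 9)²/57 + (y - 10)²/19 = 1
Ellipse, center (-9, 10), major axis horizontal; a² = 57, b² = 19.
b² = 19 so b = √19; the minor axis has length 2b = 2√19.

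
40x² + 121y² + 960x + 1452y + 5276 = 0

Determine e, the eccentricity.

e = 9/11

Rearranging, 40(x² + 24x) + 121(y² + 12y) = -5276.
Complete the square: 40(x + 12)² + 121(y + 6)² = -5276 + 5760 + 4356 = 4840
Divide through by 4840 to get (x + 12)²/121 + (y + 6)²/40 = 1.
Ellipse, center (-12, -6), major axis horizontal; a² = 121, b² = 40.
c² = a² - b² = 81, so c = 9.
e = c/a = 9/11.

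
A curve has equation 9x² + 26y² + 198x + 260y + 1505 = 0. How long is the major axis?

2√26

9(x² + 22x) + 26(y² + 10y) = -1505
9(x + 11)² + 26(y + 5)² = -1505 + 1089 + 650 = 234
Divide through by 234 to get (x + 11)²/26 + (y + 5)²/9 = 1.
Ellipse, center (-11, -5), major axis horizontal; a² = 26, b² = 9.
a² = 26 so a = √26; the major axis has length 2a = 2√26.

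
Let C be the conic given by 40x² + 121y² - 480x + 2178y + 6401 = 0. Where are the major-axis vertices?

40(x² - 12x) + 121(y² + 18y) = -6401
Complete the square in x and y: 40(x - 6)² + 121(y + 9)² = -6401 + 1440 + 9801 = 4840
Divide by 4840: (x - 6)²/121 + (y + 9)²/40 = 1
Ellipse, center (6, -9), major axis horizontal; a² = 121, b² = 40.
a = 11. Vertices at (h ± a, k).

(-5, -9) and (17, -9)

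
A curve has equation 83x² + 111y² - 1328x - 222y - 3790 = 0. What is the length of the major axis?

Rearranging, 83(x² - 16x) + 111(y² - 2y) = 3790.
Complete the square: 83(x - 8)² + 111(y - 1)² = 3790 + 5312 + 111 = 9213
Dividing both sides by 9213: (x - 8)²/111 + (y - 1)²/83 = 1
Ellipse, center (8, 1), major axis horizontal; a² = 111, b² = 83.
a² = 111 so a = √111; the major axis has length 2a = 2√111.

2√111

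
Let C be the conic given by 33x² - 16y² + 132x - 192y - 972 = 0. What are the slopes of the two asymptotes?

33(x² + 4x) -16(y² + 12y) = 972
Completing the square gives 33(x + 2)² -16(y + 6)² = 972 + 132 - 576 = 528.
Dividing both sides by 528: (x + 2)²/16 - (y + 6)²/33 = 1
Hyperbola, center (-2, -6), transverse axis horizontal; a² = 16, b² = 33.
For a horizontal hyperbola the asymptotes have slope ±b/a.
Here that is ±√33/4.

√33/4 and -√33/4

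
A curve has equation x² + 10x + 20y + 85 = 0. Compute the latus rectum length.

Only x is squared. Complete the square in x: (x + 5)² = -20(y + 3).
Vertex (-5, -3); 4p = -20 so p = -5. Opens down.
Latus rectum length = |4p| = 20.

20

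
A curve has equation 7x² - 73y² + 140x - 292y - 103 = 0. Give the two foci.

(-10 - 4√5, -2) and (-10 + 4√5, -2)

Rearranging, 7(x² + 20x) -73(y² + 4y) = 103.
Complete the square: 7(x + 10)² -73(y + 2)² = 103 + 700 - 292 = 511
Divide through by 511 to get (x + 10)²/73 - (y + 2)²/7 = 1.
Hyperbola, center (-10, -2), transverse axis horizontal; a² = 73, b² = 7.
c² = a² + b² = 73 + 7 = 80, so c = 4√5.
Foci lie on the horizontal axis through the center: (h ± c, k).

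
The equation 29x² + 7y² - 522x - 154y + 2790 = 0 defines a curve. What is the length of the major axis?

Rearranging, 29(x² - 18x) + 7(y² - 22y) = -2790.
Complete the square in x and y: 29(x - 9)² + 7(y - 11)² = -2790 + 2349 + 847 = 406
Divide by 406: (x - 9)²/14 + (y - 11)²/58 = 1
Ellipse, center (9, 11), major axis vertical; a² = 58, b² = 14.
a² = 58 so a = √58; the major axis has length 2a = 2√58.

2√58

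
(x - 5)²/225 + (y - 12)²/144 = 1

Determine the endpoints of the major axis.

Center (5, 12). The larger denominator 225 sits under the x-term, so the major axis is horizontal; a² = 225, b² = 144.
a = 15. Vertices at (h ± a, k).

(-10, 12) and (20, 12)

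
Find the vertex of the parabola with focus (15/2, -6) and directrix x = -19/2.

The vertex is the midpoint between the focus and the directrix along the axis of symmetry.
Axis is horizontal (directrix is vertical). Vertex x-coordinate = (15/2 + (-19/2))/2 = -1; y-coordinate = -6.

(-1, -6)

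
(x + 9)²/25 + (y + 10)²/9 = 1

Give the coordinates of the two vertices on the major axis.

Center (-9, -10). The larger denominator 25 sits under the x-term, so the major axis is horizontal; a² = 25, b² = 9.
a = 5. Vertices at (h ± a, k).

(-14, -10) and (-4, -10)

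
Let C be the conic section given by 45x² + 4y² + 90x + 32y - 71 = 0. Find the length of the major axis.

6√5

Rearranging, 45(x² + 2x) + 4(y² + 8y) = 71.
Completing the square gives 45(x + 1)² + 4(y + 4)² = 71 + 45 + 64 = 180.
Divide through by 180 to get (x + 1)²/4 + (y + 4)²/45 = 1.
Ellipse, center (-1, -4), major axis vertical; a² = 45, b² = 4.
a² = 45 so a = 3√5; the major axis has length 2a = 6√5.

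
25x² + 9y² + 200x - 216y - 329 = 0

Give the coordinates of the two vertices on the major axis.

(-4, -3) and (-4, 27)

Group the x- and y-terms: 25(x² + 8x) + 9(y² - 24y) = 329
Complete the square in x and y: 25(x + 4)² + 9(y - 12)² = 329 + 400 + 1296 = 2025
Divide by 2025: (x + 4)²/81 + (y - 12)²/225 = 1
Ellipse, center (-4, 12), major axis vertical; a² = 225, b² = 81.
a = 15. Vertices at (h, k ± a).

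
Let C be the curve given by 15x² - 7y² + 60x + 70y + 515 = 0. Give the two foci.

Rearranging, 15(x² + 4x) -7(y² - 10y) = -515.
Complete the square: 15(x + 2)² -7(y - 5)² = -515 + 60 - 175 = -630
Dividing both sides by -630: (y - 5)²/90 - (x + 2)²/42 = 1
Hyperbola, center (-2, 5), transverse axis vertical; a² = 90, b² = 42.
c² = a² + b² = 90 + 42 = 132, so c = 2√33.
Foci lie on the vertical axis through the center: (h, k ± c).

(-2, 5 - 2√33) and (-2, 5 + 2√33)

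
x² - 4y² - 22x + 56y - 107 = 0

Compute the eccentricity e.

e = √5/2

Group: (x² - 22x) -4(y² - 14y) = 107
Completing the square gives (x - 11)² -4(y - 7)² = 107 + 121 - 196 = 32.
Divide by 32: (x - 11)²/32 - (y - 7)²/8 = 1
Hyperbola, center (11, 7), transverse axis horizontal; a² = 32, b² = 8.
c² = a² + b² = 40, so c = 2√10.
e = c/a = 2√10/4√2 = √5/2.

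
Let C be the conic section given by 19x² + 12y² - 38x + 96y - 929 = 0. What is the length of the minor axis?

4√15

Rearranging, 19(x² - 2x) + 12(y² + 8y) = 929.
19(x - 1)² + 12(y + 4)² = 929 + 19 + 192 = 1140
Divide by 1140: (x - 1)²/60 + (y + 4)²/95 = 1
Ellipse, center (1, -4), major axis vertical; a² = 95, b² = 60.
b² = 60 so b = 2√15; the minor axis has length 2b = 4√15.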